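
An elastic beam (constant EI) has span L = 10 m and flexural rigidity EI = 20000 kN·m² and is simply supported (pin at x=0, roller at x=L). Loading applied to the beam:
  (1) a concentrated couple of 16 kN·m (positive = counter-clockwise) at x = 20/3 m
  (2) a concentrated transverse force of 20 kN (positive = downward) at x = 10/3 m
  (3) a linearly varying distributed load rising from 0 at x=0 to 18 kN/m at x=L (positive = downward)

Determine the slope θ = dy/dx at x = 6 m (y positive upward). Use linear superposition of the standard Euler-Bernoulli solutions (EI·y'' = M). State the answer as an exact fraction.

Load 1 — applied couple M₀=16 kN·m at a=20/3 m (b=L-a=10/3):
  θ_1 = (M₀x²/(2L)+C₁)/EI  [x≤a] with C₁=M₀(3b²-L²)/(6L)=-160/9 = (16·6²/(2·10)+(-160/9))/20000 = 31/56250 rad
Load 2 — point force P=20 kN at a=10/3 m (b=L-a=20/3):
  θ_2 = -Pa(2L²-6Lx+3x²+a²)/(6LEI)  [x>a] = -20·(10/3)·(2·10²-6·10·6+3·6²+(10/3)²)/(6·10·20000) = 23/10125 rad
Load 3 — triangular load w₀=18 kN/m (0→w₀ over full span):
  θ_3 = -w₀(7L⁴-30L²x²+15x⁴)/(360LEI) = -18·(7·10⁴-30·10²·6²+15·6⁴)/(360·10·20000) = 29/6250 rad
Superposition: θ = Σ θ_i = 1889/253125 rad ≈ 0.007463 rad

θ(6) = 1889/253125 rad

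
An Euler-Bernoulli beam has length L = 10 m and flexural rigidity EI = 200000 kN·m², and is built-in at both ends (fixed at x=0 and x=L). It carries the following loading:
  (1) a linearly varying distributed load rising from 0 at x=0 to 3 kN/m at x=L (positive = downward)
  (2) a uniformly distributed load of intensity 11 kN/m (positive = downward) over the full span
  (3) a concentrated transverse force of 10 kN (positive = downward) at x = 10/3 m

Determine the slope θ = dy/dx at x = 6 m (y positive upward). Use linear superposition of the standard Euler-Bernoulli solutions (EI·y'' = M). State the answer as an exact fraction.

Load 1 — triangular load w₀=3 kN/m (0→w₀ over full span):
  θ_1 = -w₀(2x(L-x)(L-2x)(x+2L)+x²(L-x)²)/(120LEI) = -3·(2·6·(10-6)·(10-2·6)·(6+2·10)+6²·(10-6)²)/(120·10·200000) = 3/125000 rad
Load 2 — uniform load w=11 kN/m over full span:
  θ_2 = -wx(L-x)(L-2x)/(12EI) = -11·6·(10-6)·(10-2·6)/(12·200000) = 11/50000 rad
Load 3 — point force P=10 kN at a=10/3 m (b=L-a=20/3):
  θ_3 = Pa²(L-x)(2bL-(3b+a)(L-x))/(2L³EI)  [x>a] = 10·(10/3)²·(10-6)·(2·(20/3)·10-(3·(20/3)+(10/3))·(10-6))/(2·10³·200000) = 1/22500 rad
Superposition: θ = Σ θ_i = 649/2250000 rad ≈ 0.000288 rad

θ(6) = 649/2250000 rad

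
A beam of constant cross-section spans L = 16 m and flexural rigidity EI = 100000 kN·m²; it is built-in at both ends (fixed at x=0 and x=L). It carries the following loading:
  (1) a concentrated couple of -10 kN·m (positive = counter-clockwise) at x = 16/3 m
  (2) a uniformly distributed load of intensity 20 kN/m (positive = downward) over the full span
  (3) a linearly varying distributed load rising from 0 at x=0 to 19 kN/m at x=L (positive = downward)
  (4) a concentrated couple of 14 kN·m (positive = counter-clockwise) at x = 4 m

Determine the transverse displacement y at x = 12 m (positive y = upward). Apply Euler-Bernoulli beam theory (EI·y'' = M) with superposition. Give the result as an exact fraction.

Load 1 — applied couple M₀=-10 kN·m at a=16/3 m (b=L-a=32/3):
  y_1 = (R_Ax³/6 - M_Ax²/2 - M₀(x-a)²/2)/EI  [x>a] with R_A=-5/6, M_A=0 = ((-5/6)·12³/6 - 0·12²/2 - (-10)·(12-(16/3))²/2)/100000 = -1/5625 m
Load 2 — uniform load w=20 kN/m over full span:
  y_2 = -wx²(L-x)²/(24EI) = -20·12²·(16-12)²/(24·100000) = -12/625 m
Load 3 — triangular load w₀=19 kN/m (0→w₀ over full span):
  y_3 = -w₀x²(L-x)²(x+2L)/(120LEI) = -19·12²·(16-12)²·(12+2·16)/(120·16·100000) = -627/62500 m
Load 4 — applied couple M₀=14 kN·m at a=4 m (b=L-a=12):
  y_4 = (R_Ax³/6 - M_Ax²/2 - M₀(x-a)²/2)/EI  [x>a] with R_A=63/64, M_A=-21/8 = ((63/64)·12³/6 - (-21/8)·12²/2 - 14·(12-4)²/2)/100000 = 49/200000 m
Superposition: y = Σ y_i = -262483/9000000 m ≈ -0.029165 m

y(12) = -262483/9000000 m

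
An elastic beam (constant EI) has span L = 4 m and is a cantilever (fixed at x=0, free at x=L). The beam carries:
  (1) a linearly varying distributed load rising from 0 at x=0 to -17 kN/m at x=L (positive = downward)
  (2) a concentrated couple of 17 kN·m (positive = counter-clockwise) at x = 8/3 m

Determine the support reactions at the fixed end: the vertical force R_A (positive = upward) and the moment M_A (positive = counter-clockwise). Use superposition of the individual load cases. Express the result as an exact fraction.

R_A = -34 kN, M_A = -323/3 kN·m

Load 1 — triangular load w₀=-17 kN/m (0→w₀ over full span):
  R_A = w₀L/2 = (-17)·4/2 = -34 kN
  M_A = w₀L²/3 = (-17)·4²/3 = -272/3 kN·m
Load 2 — applied couple M₀=17 kN·m at a=8/3 m (b=L-a=4/3):
  R_A = 0 kN
  M_A = -M₀ = -17 kN·m
Superposition: R_A = -34 kN, M_A = -323/3 kN·m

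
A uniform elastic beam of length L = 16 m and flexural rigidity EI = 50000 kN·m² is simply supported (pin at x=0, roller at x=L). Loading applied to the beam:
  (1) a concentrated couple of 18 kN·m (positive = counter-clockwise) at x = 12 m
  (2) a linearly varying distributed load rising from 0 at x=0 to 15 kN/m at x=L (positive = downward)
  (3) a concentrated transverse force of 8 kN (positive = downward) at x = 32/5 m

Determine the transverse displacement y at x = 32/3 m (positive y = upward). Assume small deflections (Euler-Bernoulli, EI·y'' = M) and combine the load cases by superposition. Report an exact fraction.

y(32/3) = -12245366/94921875 m

Load 1 — applied couple M₀=18 kN·m at a=12 m (b=L-a=4):
  y_1 = (M₀x³/(6L)+C₁x)/EI  [x≤a] with C₁=M₀(3b²-L²)/(6L)=-39 = (18·(32/3)³/(6·16)+(-39)·(32/3))/50000 = -106/28125 m
Load 2 — triangular load w₀=15 kN/m (0→w₀ over full span):
  y_2 = -w₀x(7L⁴-10L²x²+3x⁴)/(360LEI) = -15·(32/3)·(7·16⁴-10·16²·(32/3)²+3·(32/3)⁴)/(360·16·50000) = -17408/151875 m
Load 3 — point force P=8 kN at a=32/5 m (b=L-a=48/5):
  y_3 = -Pa(L-x)(2Lx-a²-x²)/(6LEI)  [x>a] = -8·(32/5)·(16-(32/3))·(2·16·(32/3)-(32/5)²-(32/3)²)/(6·16·50000) = -335872/31640625 m
Superposition: y = Σ y_i = -12245366/94921875 m ≈ -0.129005 m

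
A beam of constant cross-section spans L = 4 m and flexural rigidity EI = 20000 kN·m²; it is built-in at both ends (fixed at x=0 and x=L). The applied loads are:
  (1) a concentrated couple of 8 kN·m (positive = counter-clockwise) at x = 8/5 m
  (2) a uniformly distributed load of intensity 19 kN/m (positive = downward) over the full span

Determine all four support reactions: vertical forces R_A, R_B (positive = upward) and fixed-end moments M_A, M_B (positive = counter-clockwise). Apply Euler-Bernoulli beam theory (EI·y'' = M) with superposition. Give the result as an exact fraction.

R_A = 1022/25 kN, M_A = 1972/75 kN·m, R_B = 878/25 kN, M_B = -1708/75 kN·m

Load 1 — applied couple M₀=8 kN·m at a=8/5 m (b=L-a=12/5):
  R_A = 6M₀ab/L³ = 6·8·(8/5)·(12/5)/4³ = 72/25 kN
  M_A = M₀b(2a-b)/L² = 8·(12/5)·(2·(8/5)-(12/5))/4² = 24/25 kN·m
  R_B = -6M₀ab/L³ = -6·8·(8/5)·(12/5)/4³ = -72/25 kN
  M_B = M₀a(2b-a)/L² = 8·(8/5)·(2·(12/5)-(8/5))/4² = 64/25 kN·m
Load 2 — uniform load w=19 kN/m over full span:
  R_A = wL/2 = 19·4/2 = 38 kN
  M_A = wL²/12 = 19·4²/12 = 76/3 kN·m
  R_B = wL/2 = 19·4/2 = 38 kN
  M_B = -wL²/12 = -19·4²/12 = -76/3 kN·m
Superposition: R_A = 1022/25 kN, M_A = 1972/75 kN·m, R_B = 878/25 kN, M_B = -1708/75 kN·m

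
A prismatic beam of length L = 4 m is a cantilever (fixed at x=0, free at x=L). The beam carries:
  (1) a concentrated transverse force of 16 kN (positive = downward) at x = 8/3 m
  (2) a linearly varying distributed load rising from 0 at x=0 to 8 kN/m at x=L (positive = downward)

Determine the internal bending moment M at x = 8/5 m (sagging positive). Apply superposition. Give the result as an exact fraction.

Load 1 — point force P=16 kN at a=8/3 m (b=L-a=4/3):
  M_1 = -P(a-x)  [x≤a] = -16·((8/3)-(8/5)) = -256/15 kN·m
Load 2 — triangular load w₀=8 kN/m (0→w₀ over full span):
  M_2 = w₀Lx/2 - w₀L²/3 - w₀x³/(6L) = 8·4·(8/5)/2 - 8·4²/3 - 8·(8/5)³/(6·4) = -2304/125 kN·m
Superposition: M = Σ M_i = -13312/375 kN·m ≈ -35.498667 kN·m

M(8/5) = -13312/375 kN·m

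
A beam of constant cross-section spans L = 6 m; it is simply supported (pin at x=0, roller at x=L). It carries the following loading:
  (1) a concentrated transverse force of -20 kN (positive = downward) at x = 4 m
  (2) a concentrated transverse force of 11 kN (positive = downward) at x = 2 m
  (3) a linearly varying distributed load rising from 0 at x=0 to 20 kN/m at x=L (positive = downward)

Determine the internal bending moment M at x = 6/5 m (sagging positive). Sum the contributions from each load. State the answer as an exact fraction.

M(6/5) = 596/25 kN·m

Load 1 — point force P=-20 kN at a=4 m (b=L-a=2):
  M_1 = Pbx/L  [x≤a] = (-20)·2·(6/5)/6 = -8 kN·m
Load 2 — point force P=11 kN at a=2 m (b=L-a=4):
  M_2 = Pbx/L  [x≤a] = 11·4·(6/5)/6 = 44/5 kN·m
Load 3 — triangular load w₀=20 kN/m (0→w₀ over full span):
  M_3 = w₀Lx/6 - w₀x³/(6L) = 20·6·(6/5)/6 - 20·(6/5)³/(6·6) = 576/25 kN·m
Superposition: M = Σ M_i = 596/25 kN·m ≈ 23.840000 kN·m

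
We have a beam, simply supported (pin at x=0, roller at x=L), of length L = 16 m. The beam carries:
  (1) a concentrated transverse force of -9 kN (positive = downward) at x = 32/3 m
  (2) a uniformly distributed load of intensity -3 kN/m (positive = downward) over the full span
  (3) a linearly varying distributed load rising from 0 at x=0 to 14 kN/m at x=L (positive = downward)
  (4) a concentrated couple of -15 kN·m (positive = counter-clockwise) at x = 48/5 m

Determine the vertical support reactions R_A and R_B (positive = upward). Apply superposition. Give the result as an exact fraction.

Load 1 — point force P=-9 kN at a=32/3 m (b=L-a=16/3):
  R_A = Pb/L = (-9)·(16/3)/16 = -3 kN
  R_B = Pa/L = (-9)·(32/3)/16 = -6 kN
Load 2 — uniform load w=-3 kN/m over full span:
  R_A = wL/2 = (-3)·16/2 = -24 kN
  R_B = wL/2 = (-3)·16/2 = -24 kN
Load 3 — triangular load w₀=14 kN/m (0→w₀ over full span):
  R_A = w₀L/6 = 14·16/6 = 112/3 kN
  R_B = w₀L/3 = 14·16/3 = 224/3 kN
Load 4 — applied couple M₀=-15 kN·m at a=48/5 m (b=L-a=32/5):
  R_A = M₀/L = (-15)/16 = -15/16 kN
  R_B = -M₀/L = -(-15)/16 = 15/16 kN
Superposition: R_A = 451/48 kN, R_B = 2189/48 kN

R_A = 451/48 kN, R_B = 2189/48 kN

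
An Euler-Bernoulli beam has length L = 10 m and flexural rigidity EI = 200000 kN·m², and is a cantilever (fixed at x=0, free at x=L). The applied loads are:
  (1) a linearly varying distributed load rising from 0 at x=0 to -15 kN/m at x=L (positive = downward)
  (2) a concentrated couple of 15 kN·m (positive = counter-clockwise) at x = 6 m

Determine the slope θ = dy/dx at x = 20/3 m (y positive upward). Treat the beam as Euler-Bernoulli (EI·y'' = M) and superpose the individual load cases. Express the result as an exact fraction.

θ(20/3) = 15229/1620000 rad

Load 1 — triangular load w₀=-15 kN/m (0→w₀ over full span):
  θ_1 = (w₀Lx²/4-w₀L²x/3-w₀x⁴/(24L))/EI = ((-15)·10·(20/3)²/4-(-15)·10²·(20/3)/3-(-15)·(20/3)⁴/(24·10))/200000 = 29/3240 rad
Load 2 — applied couple M₀=15 kN·m at a=6 m (b=L-a=4):
  θ_2 = M₀a/EI  [x>a] = 15·6/200000 = 9/20000 rad
Superposition: θ = Σ θ_i = 15229/1620000 rad ≈ 0.009401 rad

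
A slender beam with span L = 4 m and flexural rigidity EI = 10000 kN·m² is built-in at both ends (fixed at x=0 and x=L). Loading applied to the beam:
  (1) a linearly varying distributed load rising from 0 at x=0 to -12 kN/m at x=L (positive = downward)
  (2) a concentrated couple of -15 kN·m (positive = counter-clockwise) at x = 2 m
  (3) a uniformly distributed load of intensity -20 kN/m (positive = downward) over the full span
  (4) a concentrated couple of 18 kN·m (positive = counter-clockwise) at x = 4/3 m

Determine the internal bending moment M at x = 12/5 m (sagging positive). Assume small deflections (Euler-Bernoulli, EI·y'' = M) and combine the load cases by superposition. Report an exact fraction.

M(12/5) = -21077/1500 kN·m

Load 1 — triangular load w₀=-12 kN/m (0→w₀ over full span):
  M_1 = 3w₀Lx/20 - w₀L²/30 - w₀x³/(6L) = 3·(-12)·4·(12/5)/20 - (-12)·4²/30 - (-12)·(12/5)³/(6·4) = -496/125 kN·m
Load 2 — applied couple M₀=-15 kN·m at a=2 m (b=L-a=2):
  M_2 = R_Ax - M_A - M₀  [x>a] with R_A=-45/8, M_A=-15/4 = (-45/8)·(12/5) - (-15/4) - (-15) = 21/4 kN·m
Load 3 — uniform load w=-20 kN/m over full span:
  M_3 = wLx/2 - wL²/12 - wx²/2 = (-20)·4·(12/5)/2 - (-20)·4²/12 - (-20)·(12/5)²/2 = -176/15 kN·m
Load 4 — applied couple M₀=18 kN·m at a=4/3 m (b=L-a=8/3):
  M_4 = R_Ax - M_A - M₀  [x>a] with R_A=6, M_A=0 = 6·(12/5) - 0 - 18 = -18/5 kN·m
Superposition: M = Σ M_i = -21077/1500 kN·m ≈ -14.051333 kN·m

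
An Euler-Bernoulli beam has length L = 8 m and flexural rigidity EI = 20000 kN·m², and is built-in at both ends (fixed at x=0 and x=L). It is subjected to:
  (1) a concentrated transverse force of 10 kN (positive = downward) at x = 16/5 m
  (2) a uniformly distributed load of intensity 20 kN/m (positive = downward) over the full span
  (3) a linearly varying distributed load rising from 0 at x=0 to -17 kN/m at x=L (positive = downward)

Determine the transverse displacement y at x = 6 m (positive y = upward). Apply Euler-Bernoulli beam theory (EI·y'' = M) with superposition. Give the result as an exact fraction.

Load 1 — point force P=10 kN at a=16/5 m (b=L-a=24/5):
  y_1 = -Pa²(L-x)²(3bL-(3b+a)(L-x))/(6L³EI)  [x>a] = -10·(16/5)²·(8-6)²·(3·(24/5)·8-(3·(24/5)+(16/5))·(8-6))/(6·8³·20000) = -1/1875 m
Load 2 — uniform load w=20 kN/m over full span:
  y_2 = -wx²(L-x)²/(24EI) = -20·6²·(8-6)²/(24·20000) = -3/500 m
Load 3 — triangular load w₀=-17 kN/m (0→w₀ over full span):
  y_3 = -w₀x²(L-x)²(x+2L)/(120LEI) = -(-17)·6²·(8-6)²·(6+2·8)/(120·8·20000) = 561/200000 m
Superposition: y = Σ y_i = -2237/600000 m ≈ -0.003728 m

y(6) = -2237/600000 m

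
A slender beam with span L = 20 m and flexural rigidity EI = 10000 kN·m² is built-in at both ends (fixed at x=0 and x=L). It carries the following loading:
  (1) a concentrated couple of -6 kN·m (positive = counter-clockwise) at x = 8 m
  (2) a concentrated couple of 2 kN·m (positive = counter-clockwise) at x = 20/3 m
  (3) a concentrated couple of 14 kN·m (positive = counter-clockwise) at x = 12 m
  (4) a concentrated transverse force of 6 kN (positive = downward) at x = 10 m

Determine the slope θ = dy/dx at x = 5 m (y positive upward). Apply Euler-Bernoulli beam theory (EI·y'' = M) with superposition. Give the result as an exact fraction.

θ(5) = -1423/300000 rad

Load 1 — applied couple M₀=-6 kN·m at a=8 m (b=L-a=12):
  θ_1 = (R_Ax²/2 - M_Ax)/EI  [x≤a] with R_A=-54/125, M_A=-18/25 = ((-54/125)·5²/2 - (-18/25)·5)/10000 = -9/50000 rad
Load 2 — applied couple M₀=2 kN·m at a=20/3 m (b=L-a=40/3):
  θ_2 = (R_Ax²/2 - M_Ax)/EI  [x≤a] with R_A=2/15, M_A=0 = ((2/15)·5²/2 - 0·5)/10000 = 1/6000 rad
Load 3 — applied couple M₀=14 kN·m at a=12 m (b=L-a=8):
  θ_3 = (R_Ax²/2 - M_Ax)/EI  [x≤a] with R_A=126/125, M_A=112/25 = ((126/125)·5²/2 - (112/25)·5)/10000 = -49/50000 rad
Load 4 — point force P=6 kN at a=10 m (b=L-a=10):
  θ_4 = -Pb²x(2aL-(3a+b)x)/(2L³EI)  [x≤a] = -6·10²·5·(2·10·20-(3·10+10)·5)/(2·20³·10000) = -3/800 rad
Superposition: θ = Σ θ_i = -1423/300000 rad ≈ -0.004743 rad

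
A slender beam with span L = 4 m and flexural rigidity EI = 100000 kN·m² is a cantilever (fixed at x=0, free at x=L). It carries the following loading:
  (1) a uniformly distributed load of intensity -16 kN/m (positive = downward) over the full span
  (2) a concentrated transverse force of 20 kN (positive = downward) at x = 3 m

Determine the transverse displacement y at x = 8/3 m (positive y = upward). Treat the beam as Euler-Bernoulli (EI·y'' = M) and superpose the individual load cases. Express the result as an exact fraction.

Load 1 — uniform load w=-16 kN/m over full span:
  y_1 = -wx²(x²-4Lx+6L²)/(24EI) = -(-16)·(8/3)²·((8/3)²-4·4·(8/3)+6·4²)/(24·100000) = 2176/759375 m
Load 2 — point force P=20 kN at a=3 m (b=L-a=1):
  y_2 = -Px²(3a-x)/(6EI)  [x≤a] = -20·(8/3)²·(3·3-(8/3))/(6·100000) = -76/50625 m
Superposition: y = Σ y_i = 1036/759375 m ≈ 0.001364 m

y(8/3) = 1036/759375 m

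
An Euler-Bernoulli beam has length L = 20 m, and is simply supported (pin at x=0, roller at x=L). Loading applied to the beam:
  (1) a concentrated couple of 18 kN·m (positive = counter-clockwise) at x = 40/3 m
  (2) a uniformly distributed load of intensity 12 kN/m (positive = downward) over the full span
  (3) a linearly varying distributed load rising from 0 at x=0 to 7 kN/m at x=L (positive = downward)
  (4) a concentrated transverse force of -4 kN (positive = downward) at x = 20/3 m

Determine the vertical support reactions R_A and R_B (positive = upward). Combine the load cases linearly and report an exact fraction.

R_A = 4247/30 kN, R_B = 4933/30 kN

Load 1 — applied couple M₀=18 kN·m at a=40/3 m (b=L-a=20/3):
  R_A = M₀/L = 18/20 = 9/10 kN
  R_B = -M₀/L = -18/20 = -9/10 kN
Load 2 — uniform load w=12 kN/m over full span:
  R_A = wL/2 = 12·20/2 = 120 kN
  R_B = wL/2 = 12·20/2 = 120 kN
Load 3 — triangular load w₀=7 kN/m (0→w₀ over full span):
  R_A = w₀L/6 = 7·20/6 = 70/3 kN
  R_B = w₀L/3 = 7·20/3 = 140/3 kN
Load 4 — point force P=-4 kN at a=20/3 m (b=L-a=40/3):
  R_A = Pb/L = (-4)·(40/3)/20 = -8/3 kN
  R_B = Pa/L = (-4)·(20/3)/20 = -4/3 kN
Superposition: R_A = 4247/30 kN, R_B = 4933/30 kN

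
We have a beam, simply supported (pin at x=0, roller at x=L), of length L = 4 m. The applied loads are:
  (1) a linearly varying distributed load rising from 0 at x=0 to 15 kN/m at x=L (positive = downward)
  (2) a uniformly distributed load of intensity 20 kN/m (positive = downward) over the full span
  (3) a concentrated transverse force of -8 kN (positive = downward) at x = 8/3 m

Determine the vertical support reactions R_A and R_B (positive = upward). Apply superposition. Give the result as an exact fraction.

Load 1 — triangular load w₀=15 kN/m (0→w₀ over full span):
  R_A = w₀L/6 = 15·4/6 = 10 kN
  R_B = w₀L/3 = 15·4/3 = 20 kN
Load 2 — uniform load w=20 kN/m over full span:
  R_A = wL/2 = 20·4/2 = 40 kN
  R_B = wL/2 = 20·4/2 = 40 kN
Load 3 — point force P=-8 kN at a=8/3 m (b=L-a=4/3):
  R_A = Pb/L = (-8)·(4/3)/4 = -8/3 kN
  R_B = Pa/L = (-8)·(8/3)/4 = -16/3 kN
Superposition: R_A = 142/3 kN, R_B = 164/3 kN

R_A = 142/3 kN, R_B = 164/3 kN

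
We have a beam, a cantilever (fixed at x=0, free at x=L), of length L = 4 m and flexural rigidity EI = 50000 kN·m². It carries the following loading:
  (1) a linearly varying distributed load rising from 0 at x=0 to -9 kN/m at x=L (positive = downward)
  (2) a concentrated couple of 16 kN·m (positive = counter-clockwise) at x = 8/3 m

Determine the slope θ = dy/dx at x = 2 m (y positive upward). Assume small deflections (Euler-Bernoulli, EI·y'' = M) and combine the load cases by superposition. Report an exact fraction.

θ(2) = 187/100000 rad

Load 1 — triangular load w₀=-9 kN/m (0→w₀ over full span):
  θ_1 = (w₀Lx²/4-w₀L²x/3-w₀x⁴/(24L))/EI = ((-9)·4·2²/4-(-9)·4²·2/3-(-9)·2⁴/(24·4))/50000 = 123/100000 rad
Load 2 — applied couple M₀=16 kN·m at a=8/3 m (b=L-a=4/3):
  θ_2 = M₀x/EI  [x≤a] = 16·2/50000 = 2/3125 rad
Superposition: θ = Σ θ_i = 187/100000 rad ≈ 0.001870 rad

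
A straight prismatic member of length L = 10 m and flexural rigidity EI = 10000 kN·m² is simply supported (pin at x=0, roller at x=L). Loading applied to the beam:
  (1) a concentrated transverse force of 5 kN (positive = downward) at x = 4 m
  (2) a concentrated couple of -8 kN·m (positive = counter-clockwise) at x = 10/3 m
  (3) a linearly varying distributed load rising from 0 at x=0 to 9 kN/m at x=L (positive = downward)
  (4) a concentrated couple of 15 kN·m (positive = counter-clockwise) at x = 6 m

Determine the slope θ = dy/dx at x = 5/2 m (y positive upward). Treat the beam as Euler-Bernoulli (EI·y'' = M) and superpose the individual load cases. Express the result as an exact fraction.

θ(5/2) = -77171/4608000 rad

Load 1 — point force P=5 kN at a=4 m (b=L-a=6):
  θ_1 = -Pb(L²-b²-3x²)/(6LEI)  [x≤a] = -5·6·(10²-6²-3·(5/2)²)/(6·10·10000) = -181/80000 rad
Load 2 — applied couple M₀=-8 kN·m at a=10/3 m (b=L-a=20/3):
  θ_2 = (M₀x²/(2L)+C₁)/EI  [x≤a] with C₁=M₀(3b²-L²)/(6L)=-40/9 = ((-8)·(5/2)²/(2·10)+(-40/9))/10000 = -1/1440 rad
Load 3 — triangular load w₀=9 kN/m (0→w₀ over full span):
  θ_3 = -w₀(7L⁴-30L²x²+15x⁴)/(360LEI) = -9·(7·10⁴-30·10²·(5/2)²+15·(5/2)⁴)/(360·10·10000) = -1327/102400 rad
Load 4 — applied couple M₀=15 kN·m at a=6 m (b=L-a=4):
  θ_4 = (M₀x²/(2L)+C₁)/EI  [x≤a] with C₁=M₀(3b²-L²)/(6L)=-13 = (15·(5/2)²/(2·10)+(-13))/10000 = -133/160000 rad
Superposition: θ = Σ θ_i = -77171/4608000 rad ≈ -0.016747 rad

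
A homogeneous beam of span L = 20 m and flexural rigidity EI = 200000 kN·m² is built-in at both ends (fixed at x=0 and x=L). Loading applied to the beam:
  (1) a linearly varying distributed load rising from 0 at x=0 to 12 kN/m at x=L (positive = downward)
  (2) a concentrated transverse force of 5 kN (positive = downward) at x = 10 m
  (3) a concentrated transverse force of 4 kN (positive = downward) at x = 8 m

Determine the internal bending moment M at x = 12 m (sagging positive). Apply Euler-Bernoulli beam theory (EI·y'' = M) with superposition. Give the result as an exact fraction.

Load 1 — triangular load w₀=12 kN/m (0→w₀ over full span):
  M_1 = 3w₀Lx/20 - w₀L²/30 - w₀x³/(6L) = 3·12·20·12/20 - 12·20²/30 - 12·12³/(6·20) = 496/5 kN·m
Load 2 — point force P=5 kN at a=10 m (b=L-a=10):
  M_2 = Pa²(a+3b)(L-x)/L³ - Pa²b/L²  [x>a] = 5·10²·(10+3·10)·(20-12)/20³ - 5·10²·10/20² = 15/2 kN·m
Load 3 — point force P=4 kN at a=8 m (b=L-a=12):
  M_3 = Pa²(a+3b)(L-x)/L³ - Pa²b/L²  [x>a] = 4·8²·(8+3·12)·(20-12)/20³ - 4·8²·12/20² = 448/125 kN·m
Superposition: M = Σ M_i = 27571/250 kN·m ≈ 110.284000 kN·m

M(12) = 27571/250 kN·m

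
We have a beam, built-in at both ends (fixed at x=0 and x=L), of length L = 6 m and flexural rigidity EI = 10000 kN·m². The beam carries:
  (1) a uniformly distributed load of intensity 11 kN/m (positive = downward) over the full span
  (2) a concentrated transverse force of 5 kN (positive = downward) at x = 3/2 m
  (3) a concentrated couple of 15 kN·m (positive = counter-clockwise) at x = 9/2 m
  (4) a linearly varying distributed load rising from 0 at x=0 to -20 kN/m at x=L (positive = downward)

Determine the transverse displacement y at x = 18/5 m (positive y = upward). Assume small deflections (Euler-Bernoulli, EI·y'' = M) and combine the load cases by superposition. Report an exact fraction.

y(18/5) = -315531/250000000 m

Load 1 — uniform load w=11 kN/m over full span:
  y_1 = -wx²(L-x)²/(24EI) = -11·(18/5)²·(6-(18/5))²/(24·10000) = -2673/781250 m
Load 2 — point force P=5 kN at a=3/2 m (b=L-a=9/2):
  y_2 = -Pa²(L-x)²(3bL-(3b+a)(L-x))/(6L³EI)  [x>a] = -5·(3/2)²·(6-(18/5))²·(3·(9/2)·6-(3·(9/2)+(3/2))·(6-(18/5)))/(6·6³·10000) = -9/40000 m
Load 3 — applied couple M₀=15 kN·m at a=9/2 m (b=L-a=3/2):
  y_3 = (R_Ax³/6 - M_Ax²/2)/EI  [x≤a] with R_A=45/16, M_A=75/16 = ((45/16)·(18/5)³/6 - (75/16)·(18/5)²/2)/10000 = -1701/2000000 m
Load 4 — triangular load w₀=-20 kN/m (0→w₀ over full span):
  y_4 = -w₀x²(L-x)²(x+2L)/(120LEI) = -(-20)·(18/5)²·(6-(18/5))²·((18/5)+2·6)/(120·6·10000) = 6318/1953125 m
Superposition: y = Σ y_i = -315531/250000000 m ≈ -0.001262 m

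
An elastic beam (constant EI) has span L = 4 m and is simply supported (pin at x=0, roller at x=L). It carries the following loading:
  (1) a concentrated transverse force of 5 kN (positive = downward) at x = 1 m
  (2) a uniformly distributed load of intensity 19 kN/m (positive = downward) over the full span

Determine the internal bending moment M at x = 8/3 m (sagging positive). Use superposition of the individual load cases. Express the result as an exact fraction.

Load 1 — point force P=5 kN at a=1 m (b=L-a=3):
  M_1 = Pa(L-x)/L  [x>a] = 5·1·(4-(8/3))/4 = 5/3 kN·m
Load 2 — uniform load w=19 kN/m over full span:
  M_2 = wx(L-x)/2 = 19·(8/3)·(4-(8/3))/2 = 304/9 kN·m
Superposition: M = Σ M_i = 319/9 kN·m ≈ 35.444444 kN·m

M(8/3) = 319/9 kN·m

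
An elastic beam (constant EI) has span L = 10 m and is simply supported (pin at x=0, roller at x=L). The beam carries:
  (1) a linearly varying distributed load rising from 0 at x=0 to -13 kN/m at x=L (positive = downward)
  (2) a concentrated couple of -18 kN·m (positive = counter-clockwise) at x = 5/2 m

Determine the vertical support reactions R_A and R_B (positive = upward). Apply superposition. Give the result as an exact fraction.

R_A = -352/15 kN, R_B = -623/15 kN

Load 1 — triangular load w₀=-13 kN/m (0→w₀ over full span):
  R_A = w₀L/6 = (-13)·10/6 = -65/3 kN
  R_B = w₀L/3 = (-13)·10/3 = -130/3 kN
Load 2 — applied couple M₀=-18 kN·m at a=5/2 m (b=L-a=15/2):
  R_A = M₀/L = (-18)/10 = -9/5 kN
  R_B = -M₀/L = -(-18)/10 = 9/5 kN
Superposition: R_A = -352/15 kN, R_B = -623/15 kN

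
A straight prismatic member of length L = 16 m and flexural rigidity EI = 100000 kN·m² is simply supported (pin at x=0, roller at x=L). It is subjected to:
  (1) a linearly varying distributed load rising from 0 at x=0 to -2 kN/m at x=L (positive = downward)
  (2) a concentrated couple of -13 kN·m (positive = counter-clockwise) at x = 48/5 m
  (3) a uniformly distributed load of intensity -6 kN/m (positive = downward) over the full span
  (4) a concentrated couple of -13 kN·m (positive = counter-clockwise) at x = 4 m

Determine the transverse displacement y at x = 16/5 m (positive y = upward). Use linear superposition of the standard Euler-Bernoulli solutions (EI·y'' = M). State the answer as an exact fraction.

Load 1 — triangular load w₀=-2 kN/m (0→w₀ over full span):
  y_1 = -w₀x(7L⁴-10L²x²+3x⁴)/(360LEI) = -(-2)·(16/5)·(7·16⁴-10·16²·(16/5)²+3·(16/5)⁴)/(360·16·100000) = 704512/146484375 m
Load 2 — applied couple M₀=-13 kN·m at a=48/5 m (b=L-a=32/5):
  y_2 = (M₀x³/(6L)+C₁x)/EI  [x≤a] with C₁=M₀(3b²-L²)/(6L)=1352/75 = ((-13)·(16/5)³/(6·16)+(1352/75)·(16/5))/100000 = 208/390625 m
Load 3 — uniform load w=-6 kN/m over full span:
  y_3 = -wx(L³-2Lx²+x³)/(24EI) = -(-6)·(16/5)·(16³-2·16·(16/5)²+(16/5)³)/(24·100000) = 59392/1953125 m
Load 4 — applied couple M₀=-13 kN·m at a=4 m (b=L-a=12):
  y_4 = (M₀x³/(6L)+C₁x)/EI  [x≤a] with C₁=M₀(3b²-L²)/(6L)=-143/6 = ((-13)·(16/5)³/(6·16)+(-143/6)·(16/5))/100000 = -1261/1562500 m
Superposition: y = Σ y_i = 20474773/585937500 m ≈ 0.034944 m

y(16/5) = 20474773/585937500 m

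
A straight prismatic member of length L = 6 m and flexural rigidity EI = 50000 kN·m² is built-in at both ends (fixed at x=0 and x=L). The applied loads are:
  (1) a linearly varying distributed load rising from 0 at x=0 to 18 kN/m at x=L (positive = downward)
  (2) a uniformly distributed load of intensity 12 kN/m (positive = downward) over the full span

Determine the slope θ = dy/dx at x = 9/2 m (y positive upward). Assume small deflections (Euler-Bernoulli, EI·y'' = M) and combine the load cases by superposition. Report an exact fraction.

θ(9/2) = 22923/32000000 rad

Load 1 — triangular load w₀=18 kN/m (0→w₀ over full span):
  θ_1 = -w₀(2x(L-x)(L-2x)(x+2L)+x²(L-x)²)/(120LEI) = -18·(2·(9/2)·(6-(9/2))·(6-2·(9/2))·((9/2)+2·6)+(9/2)²·(6-(9/2))²)/(120·6·50000) = 9963/32000000 rad
Load 2 — uniform load w=12 kN/m over full span:
  θ_2 = -wx(L-x)(L-2x)/(12EI) = -12·(9/2)·(6-(9/2))·(6-2·(9/2))/(12·50000) = 81/200000 rad
Superposition: θ = Σ θ_i = 22923/32000000 rad ≈ 0.000716 rad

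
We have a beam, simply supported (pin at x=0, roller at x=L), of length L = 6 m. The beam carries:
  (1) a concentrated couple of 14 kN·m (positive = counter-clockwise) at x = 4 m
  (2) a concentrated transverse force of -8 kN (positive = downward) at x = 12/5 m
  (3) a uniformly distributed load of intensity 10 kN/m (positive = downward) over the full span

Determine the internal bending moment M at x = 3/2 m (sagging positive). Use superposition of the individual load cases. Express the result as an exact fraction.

Load 1 — applied couple M₀=14 kN·m at a=4 m (b=L-a=2):
  M_1 = M₀x/L  [x≤a] = 14·(3/2)/6 = 7/2 kN·m
Load 2 — point force P=-8 kN at a=12/5 m (b=L-a=18/5):
  M_2 = Pbx/L  [x≤a] = (-8)·(18/5)·(3/2)/6 = -36/5 kN·m
Load 3 — uniform load w=10 kN/m over full span:
  M_3 = wx(L-x)/2 = 10·(3/2)·(6-(3/2))/2 = 135/4 kN·m
Superposition: M = Σ M_i = 601/20 kN·m ≈ 30.050000 kN·m

M(3/2) = 601/20 kN·m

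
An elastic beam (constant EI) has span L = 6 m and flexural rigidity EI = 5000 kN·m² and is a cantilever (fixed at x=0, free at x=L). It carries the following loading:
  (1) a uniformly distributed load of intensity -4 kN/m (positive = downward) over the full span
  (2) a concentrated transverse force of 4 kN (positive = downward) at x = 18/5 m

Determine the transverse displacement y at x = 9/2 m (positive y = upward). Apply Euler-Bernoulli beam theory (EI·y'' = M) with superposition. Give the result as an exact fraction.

Load 1 — uniform load w=-4 kN/m over full span:
  y_1 = -wx²(x²-4Lx+6L²)/(24EI) = -(-4)·(9/2)²·((9/2)²-4·6·(9/2)+6·6²)/(24·5000) = 13851/160000 m
Load 2 — point force P=4 kN at a=18/5 m (b=L-a=12/5):
  y_2 = -Pa²(3x-a)/(6EI)  [x>a] = -4·(18/5)²·(3·(9/2)-(18/5))/(6·5000) = -2673/156250 m
Superposition: y = Σ y_i = 1389231/20000000 m ≈ 0.069462 m

y(9/2) = 1389231/20000000 m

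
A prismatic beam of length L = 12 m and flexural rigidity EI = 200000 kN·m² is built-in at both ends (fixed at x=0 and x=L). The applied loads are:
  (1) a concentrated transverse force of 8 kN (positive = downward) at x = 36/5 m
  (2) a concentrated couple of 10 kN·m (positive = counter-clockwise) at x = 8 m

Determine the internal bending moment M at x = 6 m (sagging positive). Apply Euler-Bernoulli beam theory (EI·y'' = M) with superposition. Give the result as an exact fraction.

Load 1 — point force P=8 kN at a=36/5 m (b=L-a=24/5):
  M_1 = Pb²(3a+b)x/L³ - Pab²/L²  [x≤a] = 8·(24/5)²·(3·(36/5)+(24/5))·6/12³ - 8·(36/5)·(24/5)²/12² = 192/25 kN·m
Load 2 — applied couple M₀=10 kN·m at a=8 m (b=L-a=4):
  M_2 = R_Ax - M_A  [x≤a] with R_A=10/9, M_A=10/3 = (10/9)·6 - (10/3) = 10/3 kN·m
Superposition: M = Σ M_i = 826/75 kN·m ≈ 11.013333 kN·m

M(6) = 826/75 kN·m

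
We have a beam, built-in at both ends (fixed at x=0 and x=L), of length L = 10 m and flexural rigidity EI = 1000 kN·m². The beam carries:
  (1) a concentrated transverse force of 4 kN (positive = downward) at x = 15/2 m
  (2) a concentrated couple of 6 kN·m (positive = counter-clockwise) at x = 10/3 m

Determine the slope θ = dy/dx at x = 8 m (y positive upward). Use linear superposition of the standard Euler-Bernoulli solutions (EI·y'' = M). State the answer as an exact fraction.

θ(8) = 21/10000 rad

Load 1 — point force P=4 kN at a=15/2 m (b=L-a=5/2):
  θ_1 = Pa²(L-x)(2bL-(3b+a)(L-x))/(2L³EI)  [x>a] = 4·(15/2)²·(10-8)·(2·(5/2)·10-(3·(5/2)+(15/2))·(10-8))/(2·10³·1000) = 9/2000 rad
Load 2 — applied couple M₀=6 kN·m at a=10/3 m (b=L-a=20/3):
  θ_2 = (R_Ax²/2 - M_Ax - M₀(x-a))/EI  [x>a] with R_A=4/5, M_A=0 = ((4/5)·8²/2 - 0·8 - 6·(8-(10/3)))/1000 = -3/1250 rad
Superposition: θ = Σ θ_i = 21/10000 rad ≈ 0.002100 rad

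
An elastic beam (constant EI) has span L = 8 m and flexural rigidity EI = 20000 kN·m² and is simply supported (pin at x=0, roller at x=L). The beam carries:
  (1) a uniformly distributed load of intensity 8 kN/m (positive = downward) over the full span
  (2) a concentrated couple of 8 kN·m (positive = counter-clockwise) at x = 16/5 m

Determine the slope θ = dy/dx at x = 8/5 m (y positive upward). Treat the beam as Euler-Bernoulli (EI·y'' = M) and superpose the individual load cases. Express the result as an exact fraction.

Load 1 — uniform load w=8 kN/m over full span:
  θ_1 = -w(L³-6Lx²+4x³)/(24EI) = -8·(8³-6·8·(8/5)²+4·(8/5)³)/(24·20000) = -528/78125 rad
Load 2 — applied couple M₀=8 kN·m at a=16/5 m (b=L-a=24/5):
  θ_2 = (M₀x²/(2L)+C₁)/EI  [x≤a] with C₁=M₀(3b²-L²)/(6L)=64/75 = (8·(8/5)²/(2·8)+(64/75))/20000 = 1/9375 rad
Superposition: θ = Σ θ_i = -1559/234375 rad ≈ -0.006652 rad

θ(8/5) = -1559/234375 rad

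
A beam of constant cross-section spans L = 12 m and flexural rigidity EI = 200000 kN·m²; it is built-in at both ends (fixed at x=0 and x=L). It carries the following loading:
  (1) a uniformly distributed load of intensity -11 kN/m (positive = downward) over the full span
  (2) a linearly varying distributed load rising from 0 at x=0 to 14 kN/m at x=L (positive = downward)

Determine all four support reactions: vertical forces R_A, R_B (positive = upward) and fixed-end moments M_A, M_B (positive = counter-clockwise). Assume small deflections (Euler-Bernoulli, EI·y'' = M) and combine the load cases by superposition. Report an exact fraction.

R_A = -204/5 kN, M_A = -324/5 kN·m, R_B = -36/5 kN, M_B = 156/5 kN·m

Load 1 — uniform load w=-11 kN/m over full span:
  R_A = wL/2 = (-11)·12/2 = -66 kN
  M_A = wL²/12 = (-11)·12²/12 = -132 kN·m
  R_B = wL/2 = (-11)·12/2 = -66 kN
  M_B = -wL²/12 = -(-11)·12²/12 = 132 kN·m
Load 2 — triangular load w₀=14 kN/m (0→w₀ over full span):
  R_A = 3w₀L/20 = 3·14·12/20 = 126/5 kN
  M_A = w₀L²/30 = 14·12²/30 = 336/5 kN·m
  R_B = 7w₀L/20 = 7·14·12/20 = 294/5 kN
  M_B = -w₀L²/20 = -14·12²/20 = -504/5 kN·m
Superposition: R_A = -204/5 kN, M_A = -324/5 kN·m, R_B = -36/5 kN, M_B = 156/5 kN·m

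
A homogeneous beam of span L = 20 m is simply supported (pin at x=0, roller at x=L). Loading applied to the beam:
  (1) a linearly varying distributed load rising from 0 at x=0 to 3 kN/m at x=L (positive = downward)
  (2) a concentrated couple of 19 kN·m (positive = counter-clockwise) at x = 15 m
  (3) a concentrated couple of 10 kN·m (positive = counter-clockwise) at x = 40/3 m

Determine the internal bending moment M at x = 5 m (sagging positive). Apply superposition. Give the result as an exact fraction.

M(5) = 433/8 kN·m

Load 1 — triangular load w₀=3 kN/m (0→w₀ over full span):
  M_1 = w₀Lx/6 - w₀x³/(6L) = 3·20·5/6 - 3·5³/(6·20) = 375/8 kN·m
Load 2 — applied couple M₀=19 kN·m at a=15 m (b=L-a=5):
  M_2 = M₀x/L  [x≤a] = 19·5/20 = 19/4 kN·m
Load 3 — applied couple M₀=10 kN·m at a=40/3 m (b=L-a=20/3):
  M_3 = M₀x/L  [x≤a] = 10·5/20 = 5/2 kN·m
Superposition: M = Σ M_i = 433/8 kN·m ≈ 54.125000 kN·m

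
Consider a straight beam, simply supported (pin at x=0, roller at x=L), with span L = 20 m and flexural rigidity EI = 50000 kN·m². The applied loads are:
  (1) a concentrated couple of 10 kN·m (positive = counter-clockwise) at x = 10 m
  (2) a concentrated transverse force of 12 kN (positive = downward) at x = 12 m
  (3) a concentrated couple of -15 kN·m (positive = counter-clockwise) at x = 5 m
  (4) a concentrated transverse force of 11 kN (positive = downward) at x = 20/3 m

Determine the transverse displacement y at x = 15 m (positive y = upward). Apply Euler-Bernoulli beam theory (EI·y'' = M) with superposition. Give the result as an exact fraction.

y(15) = -826939/16200000 m

Load 1 — applied couple M₀=10 kN·m at a=10 m (b=L-a=10):
  y_1 = (M₀x³/(6L)-M₀(x-a)²/2+C₁x)/EI  [x>a] with C₁=M₀(3b²-L²)/(6L)=-25/3 = (10·15³/(6·20)-10·(15-10)²/2+(-25/3)·15)/50000 = 1/1600 m
Load 2 — point force P=12 kN at a=12 m (b=L-a=8):
  y_2 = -Pa(L-x)(2Lx-a²-x²)/(6LEI)  [x>a] = -12·12·(20-15)·(2·20·15-12²-15²)/(6·20·50000) = -693/25000 m
Load 3 — applied couple M₀=-15 kN·m at a=5 m (b=L-a=15):
  y_3 = (M₀x³/(6L)-M₀(x-a)²/2+C₁x)/EI  [x>a] with C₁=M₀(3b²-L²)/(6L)=-275/8 = ((-15)·15³/(6·20)-(-15)·(15-5)²/2+(-275/8)·15)/50000 = -3/800 m
Load 4 — point force P=11 kN at a=20/3 m (b=L-a=40/3):
  y_4 = -Pa(L-x)(2Lx-a²-x²)/(6LEI)  [x>a] = -11·(20/3)·(20-15)·(2·20·15-(20/3)²-15²)/(6·20·50000) = -1309/64800 m
Superposition: y = Σ y_i = -826939/16200000 m ≈ -0.051046 m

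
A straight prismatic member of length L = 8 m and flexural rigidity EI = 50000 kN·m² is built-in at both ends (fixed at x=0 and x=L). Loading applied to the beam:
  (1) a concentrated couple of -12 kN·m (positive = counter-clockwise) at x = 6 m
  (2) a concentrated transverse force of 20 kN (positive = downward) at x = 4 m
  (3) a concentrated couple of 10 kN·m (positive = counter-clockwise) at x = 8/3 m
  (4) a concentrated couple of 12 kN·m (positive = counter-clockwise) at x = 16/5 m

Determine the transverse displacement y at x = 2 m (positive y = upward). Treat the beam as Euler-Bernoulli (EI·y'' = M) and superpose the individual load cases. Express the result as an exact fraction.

y(2) = -691/1800000 m

Load 1 — applied couple M₀=-12 kN·m at a=6 m (b=L-a=2):
  y_1 = (R_Ax³/6 - M_Ax²/2)/EI  [x≤a] with R_A=-27/16, M_A=-15/4 = ((-27/16)·2³/6 - (-15/4)·2²/2)/50000 = 21/200000 m
Load 2 — point force P=20 kN at a=4 m (b=L-a=4):
  y_2 = -Pb²x²(3aL-(3a+b)x)/(6L³EI)  [x≤a] = -20·4²·2²·(3·4·8-(3·4+4)·2)/(6·8³·50000) = -1/1875 m
Load 3 — applied couple M₀=10 kN·m at a=8/3 m (b=L-a=16/3):
  y_3 = (R_Ax³/6 - M_Ax²/2)/EI  [x≤a] with R_A=5/3, M_A=0 = ((5/3)·2³/6 - 0·2²/2)/50000 = 1/22500 m
Load 4 — applied couple M₀=12 kN·m at a=16/5 m (b=L-a=24/5):
  y_4 = (R_Ax³/6 - M_Ax²/2)/EI  [x≤a] with R_A=54/25, M_A=36/25 = ((54/25)·2³/6 - (36/25)·2²/2)/50000 = 0 m
Superposition: y = Σ y_i = -691/1800000 m ≈ -0.000384 m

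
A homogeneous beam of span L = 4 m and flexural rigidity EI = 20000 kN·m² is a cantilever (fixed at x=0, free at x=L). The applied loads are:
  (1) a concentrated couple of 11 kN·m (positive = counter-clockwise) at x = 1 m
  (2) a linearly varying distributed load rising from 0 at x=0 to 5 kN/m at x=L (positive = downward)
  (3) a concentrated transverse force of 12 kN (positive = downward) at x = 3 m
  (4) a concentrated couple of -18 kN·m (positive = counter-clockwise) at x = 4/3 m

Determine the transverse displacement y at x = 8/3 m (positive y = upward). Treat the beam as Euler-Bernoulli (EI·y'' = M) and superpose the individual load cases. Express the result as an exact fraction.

Load 1 — applied couple M₀=11 kN·m at a=1 m (b=L-a=3):
  y_1 = M₀a(2x-a)/(2EI)  [x>a] = 11·1·(2·(8/3)-1)/(2·20000) = 143/120000 m
Load 2 — triangular load w₀=5 kN/m (0→w₀ over full span):
  y_2 = (w₀Lx³/12-w₀L²x²/6-w₀x⁵/(120L))/EI = (5·4·(8/3)³/12-5·4²·(8/3)²/6-5·(8/3)⁵/(120·4))/20000 = -1472/455625 m
Load 3 — point force P=12 kN at a=3 m (b=L-a=1):
  y_3 = -Px²(3a-x)/(6EI)  [x≤a] = -12·(8/3)²·(3·3-(8/3))/(6·20000) = -76/16875 m
Load 4 — applied couple M₀=-18 kN·m at a=4/3 m (b=L-a=8/3):
  y_4 = M₀a(2x-a)/(2EI)  [x>a] = (-18)·(4/3)·(2·(8/3)-(4/3))/(2·20000) = -3/1250 m
Superposition: y = Σ y_i = -260771/29160000 m ≈ -0.008943 m

y(8/3) = -260771/29160000 m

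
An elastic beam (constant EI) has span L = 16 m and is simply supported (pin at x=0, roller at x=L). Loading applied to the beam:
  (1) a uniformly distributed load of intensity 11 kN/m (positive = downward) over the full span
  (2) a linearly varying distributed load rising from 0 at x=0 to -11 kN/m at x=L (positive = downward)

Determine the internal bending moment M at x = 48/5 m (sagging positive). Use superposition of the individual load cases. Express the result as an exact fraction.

M(48/5) = 19712/125 kN·m

Load 1 — uniform load w=11 kN/m over full span:
  M_1 = wx(L-x)/2 = 11·(48/5)·(16-(48/5))/2 = 8448/25 kN·m
Load 2 — triangular load w₀=-11 kN/m (0→w₀ over full span):
  M_2 = w₀Lx/6 - w₀x³/(6L) = (-11)·16·(48/5)/6 - (-11)·(48/5)³/(6·16) = -22528/125 kN·m
Superposition: M = Σ M_i = 19712/125 kN·m ≈ 157.696000 kN·m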